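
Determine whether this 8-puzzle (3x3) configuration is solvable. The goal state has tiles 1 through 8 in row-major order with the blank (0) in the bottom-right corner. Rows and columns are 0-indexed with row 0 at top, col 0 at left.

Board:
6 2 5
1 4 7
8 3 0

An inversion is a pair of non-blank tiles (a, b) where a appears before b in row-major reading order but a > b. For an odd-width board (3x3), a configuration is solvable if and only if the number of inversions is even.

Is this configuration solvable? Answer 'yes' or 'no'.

Inversions (pairs i<j in row-major order where tile[i] > tile[j] > 0): 12
12 is even, so the puzzle is solvable.

Answer: yes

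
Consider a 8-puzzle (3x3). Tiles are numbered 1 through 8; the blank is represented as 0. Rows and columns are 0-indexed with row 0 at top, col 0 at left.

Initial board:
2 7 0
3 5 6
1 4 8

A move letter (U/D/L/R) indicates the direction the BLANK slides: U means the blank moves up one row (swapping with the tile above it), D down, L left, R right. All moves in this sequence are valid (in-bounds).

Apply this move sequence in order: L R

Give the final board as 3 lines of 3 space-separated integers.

Answer: 2 7 0
3 5 6
1 4 8

Derivation:
After move 1 (L):
2 0 7
3 5 6
1 4 8

After move 2 (R):
2 7 0
3 5 6
1 4 8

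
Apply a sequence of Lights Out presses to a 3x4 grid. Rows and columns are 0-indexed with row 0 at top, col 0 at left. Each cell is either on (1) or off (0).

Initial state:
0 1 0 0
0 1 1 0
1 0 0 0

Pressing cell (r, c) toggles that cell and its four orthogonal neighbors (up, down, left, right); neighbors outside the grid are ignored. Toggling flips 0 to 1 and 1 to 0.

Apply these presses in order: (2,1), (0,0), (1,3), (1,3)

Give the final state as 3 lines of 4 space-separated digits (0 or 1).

After press 1 at (2,1):
0 1 0 0
0 0 1 0
0 1 1 0

After press 2 at (0,0):
1 0 0 0
1 0 1 0
0 1 1 0

After press 3 at (1,3):
1 0 0 1
1 0 0 1
0 1 1 1

After press 4 at (1,3):
1 0 0 0
1 0 1 0
0 1 1 0

Answer: 1 0 0 0
1 0 1 0
0 1 1 0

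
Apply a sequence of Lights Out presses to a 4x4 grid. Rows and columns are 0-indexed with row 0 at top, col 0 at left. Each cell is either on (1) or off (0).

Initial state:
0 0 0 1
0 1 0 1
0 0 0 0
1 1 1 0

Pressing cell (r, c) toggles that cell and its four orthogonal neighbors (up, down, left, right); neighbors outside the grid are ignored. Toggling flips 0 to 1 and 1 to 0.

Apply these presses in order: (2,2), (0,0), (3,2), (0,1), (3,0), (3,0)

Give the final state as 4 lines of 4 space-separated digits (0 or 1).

Answer: 0 0 1 1
1 0 1 1
0 1 0 1
1 0 1 1

Derivation:
After press 1 at (2,2):
0 0 0 1
0 1 1 1
0 1 1 1
1 1 0 0

After press 2 at (0,0):
1 1 0 1
1 1 1 1
0 1 1 1
1 1 0 0

After press 3 at (3,2):
1 1 0 1
1 1 1 1
0 1 0 1
1 0 1 1

After press 4 at (0,1):
0 0 1 1
1 0 1 1
0 1 0 1
1 0 1 1

After press 5 at (3,0):
0 0 1 1
1 0 1 1
1 1 0 1
0 1 1 1

After press 6 at (3,0):
0 0 1 1
1 0 1 1
0 1 0 1
1 0 1 1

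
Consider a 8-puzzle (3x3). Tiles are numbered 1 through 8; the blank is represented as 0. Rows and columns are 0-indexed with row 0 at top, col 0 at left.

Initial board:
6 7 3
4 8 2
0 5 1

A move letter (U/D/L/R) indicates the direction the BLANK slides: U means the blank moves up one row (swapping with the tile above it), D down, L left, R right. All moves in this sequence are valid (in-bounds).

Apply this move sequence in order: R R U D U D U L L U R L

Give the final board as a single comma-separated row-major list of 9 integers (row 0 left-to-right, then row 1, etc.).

Answer: 0, 7, 3, 6, 4, 8, 5, 1, 2

Derivation:
After move 1 (R):
6 7 3
4 8 2
5 0 1

After move 2 (R):
6 7 3
4 8 2
5 1 0

After move 3 (U):
6 7 3
4 8 0
5 1 2

After move 4 (D):
6 7 3
4 8 2
5 1 0

After move 5 (U):
6 7 3
4 8 0
5 1 2

After move 6 (D):
6 7 3
4 8 2
5 1 0

After move 7 (U):
6 7 3
4 8 0
5 1 2

After move 8 (L):
6 7 3
4 0 8
5 1 2

After move 9 (L):
6 7 3
0 4 8
5 1 2

After move 10 (U):
0 7 3
6 4 8
5 1 2

After move 11 (R):
7 0 3
6 4 8
5 1 2

After move 12 (L):
0 7 3
6 4 8
5 1 2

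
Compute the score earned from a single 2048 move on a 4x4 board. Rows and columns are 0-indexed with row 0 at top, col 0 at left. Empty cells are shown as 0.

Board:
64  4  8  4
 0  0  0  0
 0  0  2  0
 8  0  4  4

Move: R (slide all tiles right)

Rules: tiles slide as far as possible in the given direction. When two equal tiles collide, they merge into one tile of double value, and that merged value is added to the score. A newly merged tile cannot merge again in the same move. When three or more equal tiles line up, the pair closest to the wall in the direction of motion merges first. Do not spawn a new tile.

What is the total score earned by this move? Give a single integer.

Answer: 8

Derivation:
Slide right:
row 0: [64, 4, 8, 4] -> [64, 4, 8, 4]  score +0 (running 0)
row 1: [0, 0, 0, 0] -> [0, 0, 0, 0]  score +0 (running 0)
row 2: [0, 0, 2, 0] -> [0, 0, 0, 2]  score +0 (running 0)
row 3: [8, 0, 4, 4] -> [0, 0, 8, 8]  score +8 (running 8)
Board after move:
64  4  8  4
 0  0  0  0
 0  0  0  2
 0  0  8  8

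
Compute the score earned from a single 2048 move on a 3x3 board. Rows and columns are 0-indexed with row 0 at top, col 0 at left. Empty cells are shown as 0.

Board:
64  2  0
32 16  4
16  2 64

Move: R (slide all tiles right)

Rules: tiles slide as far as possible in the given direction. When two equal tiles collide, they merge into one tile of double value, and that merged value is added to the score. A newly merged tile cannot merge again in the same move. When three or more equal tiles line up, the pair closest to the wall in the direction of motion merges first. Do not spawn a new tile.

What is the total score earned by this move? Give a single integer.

Slide right:
row 0: [64, 2, 0] -> [0, 64, 2]  score +0 (running 0)
row 1: [32, 16, 4] -> [32, 16, 4]  score +0 (running 0)
row 2: [16, 2, 64] -> [16, 2, 64]  score +0 (running 0)
Board after move:
 0 64  2
32 16  4
16  2 64

Answer: 0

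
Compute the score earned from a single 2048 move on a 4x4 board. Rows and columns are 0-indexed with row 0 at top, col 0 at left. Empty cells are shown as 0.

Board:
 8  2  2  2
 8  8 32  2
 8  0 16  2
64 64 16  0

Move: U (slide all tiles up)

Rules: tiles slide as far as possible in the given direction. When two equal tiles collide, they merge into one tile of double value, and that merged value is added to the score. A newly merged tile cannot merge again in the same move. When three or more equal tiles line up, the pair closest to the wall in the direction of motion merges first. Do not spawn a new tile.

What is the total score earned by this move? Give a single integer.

Slide up:
col 0: [8, 8, 8, 64] -> [16, 8, 64, 0]  score +16 (running 16)
col 1: [2, 8, 0, 64] -> [2, 8, 64, 0]  score +0 (running 16)
col 2: [2, 32, 16, 16] -> [2, 32, 32, 0]  score +32 (running 48)
col 3: [2, 2, 2, 0] -> [4, 2, 0, 0]  score +4 (running 52)
Board after move:
16  2  2  4
 8  8 32  2
64 64 32  0
 0  0  0  0

Answer: 52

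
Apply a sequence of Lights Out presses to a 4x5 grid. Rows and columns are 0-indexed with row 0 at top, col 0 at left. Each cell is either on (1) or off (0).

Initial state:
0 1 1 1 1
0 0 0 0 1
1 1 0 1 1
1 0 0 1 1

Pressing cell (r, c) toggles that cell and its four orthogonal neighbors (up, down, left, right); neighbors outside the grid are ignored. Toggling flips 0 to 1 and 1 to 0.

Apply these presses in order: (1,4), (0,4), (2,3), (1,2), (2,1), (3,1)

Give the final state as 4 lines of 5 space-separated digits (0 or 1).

Answer: 0 1 0 0 1
0 0 1 1 1
0 1 1 0 1
0 0 1 0 1

Derivation:
After press 1 at (1,4):
0 1 1 1 0
0 0 0 1 0
1 1 0 1 0
1 0 0 1 1

After press 2 at (0,4):
0 1 1 0 1
0 0 0 1 1
1 1 0 1 0
1 0 0 1 1

After press 3 at (2,3):
0 1 1 0 1
0 0 0 0 1
1 1 1 0 1
1 0 0 0 1

After press 4 at (1,2):
0 1 0 0 1
0 1 1 1 1
1 1 0 0 1
1 0 0 0 1

After press 5 at (2,1):
0 1 0 0 1
0 0 1 1 1
0 0 1 0 1
1 1 0 0 1

After press 6 at (3,1):
0 1 0 0 1
0 0 1 1 1
0 1 1 0 1
0 0 1 0 1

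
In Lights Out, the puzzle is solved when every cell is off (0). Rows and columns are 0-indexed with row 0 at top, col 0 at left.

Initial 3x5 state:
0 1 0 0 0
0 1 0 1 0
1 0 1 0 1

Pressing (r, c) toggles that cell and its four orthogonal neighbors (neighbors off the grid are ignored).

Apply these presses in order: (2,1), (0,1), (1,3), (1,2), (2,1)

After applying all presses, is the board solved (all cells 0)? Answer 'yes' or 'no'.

After press 1 at (2,1):
0 1 0 0 0
0 0 0 1 0
0 1 0 0 1

After press 2 at (0,1):
1 0 1 0 0
0 1 0 1 0
0 1 0 0 1

After press 3 at (1,3):
1 0 1 1 0
0 1 1 0 1
0 1 0 1 1

After press 4 at (1,2):
1 0 0 1 0
0 0 0 1 1
0 1 1 1 1

After press 5 at (2,1):
1 0 0 1 0
0 1 0 1 1
1 0 0 1 1

Lights still on: 8

Answer: no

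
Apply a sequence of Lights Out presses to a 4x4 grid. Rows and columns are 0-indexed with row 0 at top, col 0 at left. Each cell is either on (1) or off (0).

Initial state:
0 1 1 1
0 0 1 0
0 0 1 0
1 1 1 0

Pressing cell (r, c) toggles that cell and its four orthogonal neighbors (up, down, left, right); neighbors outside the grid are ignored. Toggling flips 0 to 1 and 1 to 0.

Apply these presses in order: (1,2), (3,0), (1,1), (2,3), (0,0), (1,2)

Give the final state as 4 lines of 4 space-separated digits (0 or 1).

Answer: 1 1 1 1
0 1 0 1
1 1 0 1
0 0 1 1

Derivation:
After press 1 at (1,2):
0 1 0 1
0 1 0 1
0 0 0 0
1 1 1 0

After press 2 at (3,0):
0 1 0 1
0 1 0 1
1 0 0 0
0 0 1 0

After press 3 at (1,1):
0 0 0 1
1 0 1 1
1 1 0 0
0 0 1 0

After press 4 at (2,3):
0 0 0 1
1 0 1 0
1 1 1 1
0 0 1 1

After press 5 at (0,0):
1 1 0 1
0 0 1 0
1 1 1 1
0 0 1 1

After press 6 at (1,2):
1 1 1 1
0 1 0 1
1 1 0 1
0 0 1 1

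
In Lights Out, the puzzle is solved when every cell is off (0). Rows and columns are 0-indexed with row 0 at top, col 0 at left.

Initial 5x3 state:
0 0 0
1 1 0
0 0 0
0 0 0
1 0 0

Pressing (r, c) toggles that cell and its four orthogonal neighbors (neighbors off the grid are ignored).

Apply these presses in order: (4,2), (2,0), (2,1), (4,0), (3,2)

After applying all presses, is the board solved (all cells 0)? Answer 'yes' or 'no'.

After press 1 at (4,2):
0 0 0
1 1 0
0 0 0
0 0 1
1 1 1

After press 2 at (2,0):
0 0 0
0 1 0
1 1 0
1 0 1
1 1 1

After press 3 at (2,1):
0 0 0
0 0 0
0 0 1
1 1 1
1 1 1

After press 4 at (4,0):
0 0 0
0 0 0
0 0 1
0 1 1
0 0 1

After press 5 at (3,2):
0 0 0
0 0 0
0 0 0
0 0 0
0 0 0

Lights still on: 0

Answer: yes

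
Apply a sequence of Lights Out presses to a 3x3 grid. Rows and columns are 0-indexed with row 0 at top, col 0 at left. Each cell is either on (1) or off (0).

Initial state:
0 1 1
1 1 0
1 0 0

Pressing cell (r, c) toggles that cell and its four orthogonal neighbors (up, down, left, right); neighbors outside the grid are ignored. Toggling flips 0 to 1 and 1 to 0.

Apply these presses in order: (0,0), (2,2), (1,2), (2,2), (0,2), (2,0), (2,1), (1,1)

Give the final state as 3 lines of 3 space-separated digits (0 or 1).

Answer: 1 0 1
0 0 1
1 1 0

Derivation:
After press 1 at (0,0):
1 0 1
0 1 0
1 0 0

After press 2 at (2,2):
1 0 1
0 1 1
1 1 1

After press 3 at (1,2):
1 0 0
0 0 0
1 1 0

After press 4 at (2,2):
1 0 0
0 0 1
1 0 1

After press 5 at (0,2):
1 1 1
0 0 0
1 0 1

After press 6 at (2,0):
1 1 1
1 0 0
0 1 1

After press 7 at (2,1):
1 1 1
1 1 0
1 0 0

After press 8 at (1,1):
1 0 1
0 0 1
1 1 0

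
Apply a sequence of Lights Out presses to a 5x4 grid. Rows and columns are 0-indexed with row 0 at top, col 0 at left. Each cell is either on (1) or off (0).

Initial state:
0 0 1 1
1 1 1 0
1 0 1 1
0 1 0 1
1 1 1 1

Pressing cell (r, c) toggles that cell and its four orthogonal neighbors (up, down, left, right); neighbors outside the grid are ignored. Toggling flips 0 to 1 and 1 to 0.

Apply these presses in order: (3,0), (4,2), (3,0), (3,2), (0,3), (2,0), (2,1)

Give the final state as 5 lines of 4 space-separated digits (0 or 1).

After press 1 at (3,0):
0 0 1 1
1 1 1 0
0 0 1 1
1 0 0 1
0 1 1 1

After press 2 at (4,2):
0 0 1 1
1 1 1 0
0 0 1 1
1 0 1 1
0 0 0 0

After press 3 at (3,0):
0 0 1 1
1 1 1 0
1 0 1 1
0 1 1 1
1 0 0 0

After press 4 at (3,2):
0 0 1 1
1 1 1 0
1 0 0 1
0 0 0 0
1 0 1 0

After press 5 at (0,3):
0 0 0 0
1 1 1 1
1 0 0 1
0 0 0 0
1 0 1 0

After press 6 at (2,0):
0 0 0 0
0 1 1 1
0 1 0 1
1 0 0 0
1 0 1 0

After press 7 at (2,1):
0 0 0 0
0 0 1 1
1 0 1 1
1 1 0 0
1 0 1 0

Answer: 0 0 0 0
0 0 1 1
1 0 1 1
1 1 0 0
1 0 1 0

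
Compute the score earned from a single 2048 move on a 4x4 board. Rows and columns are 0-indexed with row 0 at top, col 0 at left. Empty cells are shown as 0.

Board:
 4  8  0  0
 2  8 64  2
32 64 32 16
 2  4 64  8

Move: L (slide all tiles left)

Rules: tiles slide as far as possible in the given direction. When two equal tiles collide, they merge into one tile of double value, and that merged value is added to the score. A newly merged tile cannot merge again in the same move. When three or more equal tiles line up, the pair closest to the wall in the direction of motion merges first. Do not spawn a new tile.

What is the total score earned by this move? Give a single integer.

Answer: 0

Derivation:
Slide left:
row 0: [4, 8, 0, 0] -> [4, 8, 0, 0]  score +0 (running 0)
row 1: [2, 8, 64, 2] -> [2, 8, 64, 2]  score +0 (running 0)
row 2: [32, 64, 32, 16] -> [32, 64, 32, 16]  score +0 (running 0)
row 3: [2, 4, 64, 8] -> [2, 4, 64, 8]  score +0 (running 0)
Board after move:
 4  8  0  0
 2  8 64  2
32 64 32 16
 2  4 64  8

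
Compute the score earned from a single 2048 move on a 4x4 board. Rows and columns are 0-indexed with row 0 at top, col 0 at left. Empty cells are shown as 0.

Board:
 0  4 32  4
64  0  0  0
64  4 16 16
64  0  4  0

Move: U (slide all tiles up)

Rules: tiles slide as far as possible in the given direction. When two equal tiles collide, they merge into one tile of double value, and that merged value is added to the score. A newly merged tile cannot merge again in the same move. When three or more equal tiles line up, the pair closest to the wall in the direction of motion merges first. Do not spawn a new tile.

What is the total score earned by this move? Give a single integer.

Answer: 136

Derivation:
Slide up:
col 0: [0, 64, 64, 64] -> [128, 64, 0, 0]  score +128 (running 128)
col 1: [4, 0, 4, 0] -> [8, 0, 0, 0]  score +8 (running 136)
col 2: [32, 0, 16, 4] -> [32, 16, 4, 0]  score +0 (running 136)
col 3: [4, 0, 16, 0] -> [4, 16, 0, 0]  score +0 (running 136)
Board after move:
128   8  32   4
 64   0  16  16
  0   0   4   0
  0   0   0   0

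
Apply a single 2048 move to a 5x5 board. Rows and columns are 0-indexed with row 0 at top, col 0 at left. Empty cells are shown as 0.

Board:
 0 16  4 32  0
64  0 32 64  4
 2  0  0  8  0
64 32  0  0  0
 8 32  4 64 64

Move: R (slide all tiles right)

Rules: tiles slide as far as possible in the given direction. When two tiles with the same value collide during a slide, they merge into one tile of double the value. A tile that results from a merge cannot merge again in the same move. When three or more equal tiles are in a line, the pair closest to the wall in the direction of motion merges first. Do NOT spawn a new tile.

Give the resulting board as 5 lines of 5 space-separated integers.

Slide right:
row 0: [0, 16, 4, 32, 0] -> [0, 0, 16, 4, 32]
row 1: [64, 0, 32, 64, 4] -> [0, 64, 32, 64, 4]
row 2: [2, 0, 0, 8, 0] -> [0, 0, 0, 2, 8]
row 3: [64, 32, 0, 0, 0] -> [0, 0, 0, 64, 32]
row 4: [8, 32, 4, 64, 64] -> [0, 8, 32, 4, 128]

Answer:   0   0  16   4  32
  0  64  32  64   4
  0   0   0   2   8
  0   0   0  64  32
  0   8  32   4 128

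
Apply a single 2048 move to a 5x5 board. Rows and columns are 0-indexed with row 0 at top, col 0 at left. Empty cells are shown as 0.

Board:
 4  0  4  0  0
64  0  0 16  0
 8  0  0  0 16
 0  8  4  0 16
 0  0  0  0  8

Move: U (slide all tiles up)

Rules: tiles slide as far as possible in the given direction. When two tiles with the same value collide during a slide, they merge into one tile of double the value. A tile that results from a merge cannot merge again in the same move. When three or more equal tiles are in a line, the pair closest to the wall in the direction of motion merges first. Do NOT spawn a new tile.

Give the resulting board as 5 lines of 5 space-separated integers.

Slide up:
col 0: [4, 64, 8, 0, 0] -> [4, 64, 8, 0, 0]
col 1: [0, 0, 0, 8, 0] -> [8, 0, 0, 0, 0]
col 2: [4, 0, 0, 4, 0] -> [8, 0, 0, 0, 0]
col 3: [0, 16, 0, 0, 0] -> [16, 0, 0, 0, 0]
col 4: [0, 0, 16, 16, 8] -> [32, 8, 0, 0, 0]

Answer:  4  8  8 16 32
64  0  0  0  8
 8  0  0  0  0
 0  0  0  0  0
 0  0  0  0  0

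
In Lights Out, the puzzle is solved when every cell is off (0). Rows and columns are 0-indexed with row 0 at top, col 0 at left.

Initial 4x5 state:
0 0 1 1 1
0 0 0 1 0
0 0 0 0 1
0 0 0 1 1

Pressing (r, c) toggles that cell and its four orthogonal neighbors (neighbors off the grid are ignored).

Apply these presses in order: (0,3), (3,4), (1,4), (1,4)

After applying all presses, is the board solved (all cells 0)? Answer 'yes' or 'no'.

After press 1 at (0,3):
0 0 0 0 0
0 0 0 0 0
0 0 0 0 1
0 0 0 1 1

After press 2 at (3,4):
0 0 0 0 0
0 0 0 0 0
0 0 0 0 0
0 0 0 0 0

After press 3 at (1,4):
0 0 0 0 1
0 0 0 1 1
0 0 0 0 1
0 0 0 0 0

After press 4 at (1,4):
0 0 0 0 0
0 0 0 0 0
0 0 0 0 0
0 0 0 0 0

Lights still on: 0

Answer: yes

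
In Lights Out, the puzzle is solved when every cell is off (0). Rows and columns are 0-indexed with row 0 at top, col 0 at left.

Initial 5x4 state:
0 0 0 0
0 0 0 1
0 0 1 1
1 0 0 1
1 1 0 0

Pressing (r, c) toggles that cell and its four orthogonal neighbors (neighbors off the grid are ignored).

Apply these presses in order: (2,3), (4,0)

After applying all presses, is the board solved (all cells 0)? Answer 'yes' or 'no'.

Answer: yes

Derivation:
After press 1 at (2,3):
0 0 0 0
0 0 0 0
0 0 0 0
1 0 0 0
1 1 0 0

After press 2 at (4,0):
0 0 0 0
0 0 0 0
0 0 0 0
0 0 0 0
0 0 0 0

Lights still on: 0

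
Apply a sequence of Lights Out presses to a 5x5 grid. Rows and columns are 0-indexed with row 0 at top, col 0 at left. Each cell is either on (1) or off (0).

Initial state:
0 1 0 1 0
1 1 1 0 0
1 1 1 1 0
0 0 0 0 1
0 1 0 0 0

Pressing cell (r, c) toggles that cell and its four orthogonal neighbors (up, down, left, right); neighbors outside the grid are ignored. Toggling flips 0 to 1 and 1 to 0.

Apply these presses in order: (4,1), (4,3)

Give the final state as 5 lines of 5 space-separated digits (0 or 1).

After press 1 at (4,1):
0 1 0 1 0
1 1 1 0 0
1 1 1 1 0
0 1 0 0 1
1 0 1 0 0

After press 2 at (4,3):
0 1 0 1 0
1 1 1 0 0
1 1 1 1 0
0 1 0 1 1
1 0 0 1 1

Answer: 0 1 0 1 0
1 1 1 0 0
1 1 1 1 0
0 1 0 1 1
1 0 0 1 1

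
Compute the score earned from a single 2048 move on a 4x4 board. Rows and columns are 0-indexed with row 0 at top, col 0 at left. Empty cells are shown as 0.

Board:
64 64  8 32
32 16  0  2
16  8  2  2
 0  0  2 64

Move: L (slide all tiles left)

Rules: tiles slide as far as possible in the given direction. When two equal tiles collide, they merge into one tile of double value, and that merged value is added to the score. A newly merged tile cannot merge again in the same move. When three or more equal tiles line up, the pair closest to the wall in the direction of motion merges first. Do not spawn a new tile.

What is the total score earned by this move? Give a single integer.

Slide left:
row 0: [64, 64, 8, 32] -> [128, 8, 32, 0]  score +128 (running 128)
row 1: [32, 16, 0, 2] -> [32, 16, 2, 0]  score +0 (running 128)
row 2: [16, 8, 2, 2] -> [16, 8, 4, 0]  score +4 (running 132)
row 3: [0, 0, 2, 64] -> [2, 64, 0, 0]  score +0 (running 132)
Board after move:
128   8  32   0
 32  16   2   0
 16   8   4   0
  2  64   0   0

Answer: 132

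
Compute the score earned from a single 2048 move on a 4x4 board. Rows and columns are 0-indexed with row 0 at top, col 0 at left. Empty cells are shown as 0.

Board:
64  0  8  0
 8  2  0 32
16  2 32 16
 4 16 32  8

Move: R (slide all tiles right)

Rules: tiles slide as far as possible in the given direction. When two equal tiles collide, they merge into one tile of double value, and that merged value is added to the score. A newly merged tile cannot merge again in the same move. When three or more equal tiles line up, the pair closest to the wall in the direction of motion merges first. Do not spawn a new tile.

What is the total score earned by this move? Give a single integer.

Slide right:
row 0: [64, 0, 8, 0] -> [0, 0, 64, 8]  score +0 (running 0)
row 1: [8, 2, 0, 32] -> [0, 8, 2, 32]  score +0 (running 0)
row 2: [16, 2, 32, 16] -> [16, 2, 32, 16]  score +0 (running 0)
row 3: [4, 16, 32, 8] -> [4, 16, 32, 8]  score +0 (running 0)
Board after move:
 0  0 64  8
 0  8  2 32
16  2 32 16
 4 16 32  8

Answer: 0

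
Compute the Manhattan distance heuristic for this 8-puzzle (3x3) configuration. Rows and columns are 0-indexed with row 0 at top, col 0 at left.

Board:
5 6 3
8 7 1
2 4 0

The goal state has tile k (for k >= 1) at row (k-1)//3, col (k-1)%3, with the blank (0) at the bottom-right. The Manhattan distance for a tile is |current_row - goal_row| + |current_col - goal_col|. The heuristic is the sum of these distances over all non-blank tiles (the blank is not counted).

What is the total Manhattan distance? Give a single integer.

Tile 5: (0,0)->(1,1) = 2
Tile 6: (0,1)->(1,2) = 2
Tile 3: (0,2)->(0,2) = 0
Tile 8: (1,0)->(2,1) = 2
Tile 7: (1,1)->(2,0) = 2
Tile 1: (1,2)->(0,0) = 3
Tile 2: (2,0)->(0,1) = 3
Tile 4: (2,1)->(1,0) = 2
Sum: 2 + 2 + 0 + 2 + 2 + 3 + 3 + 2 = 16

Answer: 16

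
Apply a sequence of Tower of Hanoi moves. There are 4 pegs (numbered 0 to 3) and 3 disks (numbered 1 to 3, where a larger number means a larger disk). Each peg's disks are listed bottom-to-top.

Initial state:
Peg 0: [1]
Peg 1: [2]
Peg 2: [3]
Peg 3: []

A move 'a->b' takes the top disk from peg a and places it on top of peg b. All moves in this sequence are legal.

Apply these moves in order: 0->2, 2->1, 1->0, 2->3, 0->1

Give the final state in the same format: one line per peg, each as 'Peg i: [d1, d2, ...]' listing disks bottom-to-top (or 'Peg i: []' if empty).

After move 1 (0->2):
Peg 0: []
Peg 1: [2]
Peg 2: [3, 1]
Peg 3: []

After move 2 (2->1):
Peg 0: []
Peg 1: [2, 1]
Peg 2: [3]
Peg 3: []

After move 3 (1->0):
Peg 0: [1]
Peg 1: [2]
Peg 2: [3]
Peg 3: []

After move 4 (2->3):
Peg 0: [1]
Peg 1: [2]
Peg 2: []
Peg 3: [3]

After move 5 (0->1):
Peg 0: []
Peg 1: [2, 1]
Peg 2: []
Peg 3: [3]

Answer: Peg 0: []
Peg 1: [2, 1]
Peg 2: []
Peg 3: [3]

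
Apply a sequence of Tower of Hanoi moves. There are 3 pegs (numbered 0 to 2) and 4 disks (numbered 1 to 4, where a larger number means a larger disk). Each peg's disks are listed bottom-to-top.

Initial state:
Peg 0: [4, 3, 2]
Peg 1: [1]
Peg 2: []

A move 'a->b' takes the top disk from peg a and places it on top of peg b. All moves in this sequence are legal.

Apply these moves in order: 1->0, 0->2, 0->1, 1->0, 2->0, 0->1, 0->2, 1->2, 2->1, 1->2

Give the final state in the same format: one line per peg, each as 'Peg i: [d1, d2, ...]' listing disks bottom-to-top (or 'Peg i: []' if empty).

After move 1 (1->0):
Peg 0: [4, 3, 2, 1]
Peg 1: []
Peg 2: []

After move 2 (0->2):
Peg 0: [4, 3, 2]
Peg 1: []
Peg 2: [1]

After move 3 (0->1):
Peg 0: [4, 3]
Peg 1: [2]
Peg 2: [1]

After move 4 (1->0):
Peg 0: [4, 3, 2]
Peg 1: []
Peg 2: [1]

After move 5 (2->0):
Peg 0: [4, 3, 2, 1]
Peg 1: []
Peg 2: []

After move 6 (0->1):
Peg 0: [4, 3, 2]
Peg 1: [1]
Peg 2: []

After move 7 (0->2):
Peg 0: [4, 3]
Peg 1: [1]
Peg 2: [2]

After move 8 (1->2):
Peg 0: [4, 3]
Peg 1: []
Peg 2: [2, 1]

After move 9 (2->1):
Peg 0: [4, 3]
Peg 1: [1]
Peg 2: [2]

After move 10 (1->2):
Peg 0: [4, 3]
Peg 1: []
Peg 2: [2, 1]

Answer: Peg 0: [4, 3]
Peg 1: []
Peg 2: [2, 1]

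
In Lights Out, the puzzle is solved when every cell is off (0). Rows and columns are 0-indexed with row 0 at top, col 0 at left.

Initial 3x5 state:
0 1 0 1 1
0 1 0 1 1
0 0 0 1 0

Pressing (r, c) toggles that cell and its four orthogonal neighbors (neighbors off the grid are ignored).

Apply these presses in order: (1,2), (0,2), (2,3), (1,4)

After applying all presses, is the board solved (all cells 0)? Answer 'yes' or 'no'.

Answer: yes

Derivation:
After press 1 at (1,2):
0 1 1 1 1
0 0 1 0 1
0 0 1 1 0

After press 2 at (0,2):
0 0 0 0 1
0 0 0 0 1
0 0 1 1 0

After press 3 at (2,3):
0 0 0 0 1
0 0 0 1 1
0 0 0 0 1

After press 4 at (1,4):
0 0 0 0 0
0 0 0 0 0
0 0 0 0 0

Lights still on: 0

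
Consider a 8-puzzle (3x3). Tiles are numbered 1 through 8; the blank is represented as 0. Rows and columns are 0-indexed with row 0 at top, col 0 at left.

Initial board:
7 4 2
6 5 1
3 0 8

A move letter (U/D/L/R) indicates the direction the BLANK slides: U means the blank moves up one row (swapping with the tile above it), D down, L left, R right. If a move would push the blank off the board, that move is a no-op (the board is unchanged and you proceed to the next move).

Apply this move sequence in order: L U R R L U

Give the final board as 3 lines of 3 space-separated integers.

Answer: 7 0 2
5 4 1
6 3 8

Derivation:
After move 1 (L):
7 4 2
6 5 1
0 3 8

After move 2 (U):
7 4 2
0 5 1
6 3 8

After move 3 (R):
7 4 2
5 0 1
6 3 8

After move 4 (R):
7 4 2
5 1 0
6 3 8

After move 5 (L):
7 4 2
5 0 1
6 3 8

After move 6 (U):
7 0 2
5 4 1
6 3 8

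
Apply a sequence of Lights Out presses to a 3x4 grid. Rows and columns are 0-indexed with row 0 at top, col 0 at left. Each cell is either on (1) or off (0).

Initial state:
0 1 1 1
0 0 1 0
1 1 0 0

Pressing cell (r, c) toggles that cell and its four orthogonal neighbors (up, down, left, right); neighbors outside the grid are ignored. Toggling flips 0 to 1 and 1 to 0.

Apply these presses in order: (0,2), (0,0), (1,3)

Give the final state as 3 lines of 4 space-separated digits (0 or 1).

After press 1 at (0,2):
0 0 0 0
0 0 0 0
1 1 0 0

After press 2 at (0,0):
1 1 0 0
1 0 0 0
1 1 0 0

After press 3 at (1,3):
1 1 0 1
1 0 1 1
1 1 0 1

Answer: 1 1 0 1
1 0 1 1
1 1 0 1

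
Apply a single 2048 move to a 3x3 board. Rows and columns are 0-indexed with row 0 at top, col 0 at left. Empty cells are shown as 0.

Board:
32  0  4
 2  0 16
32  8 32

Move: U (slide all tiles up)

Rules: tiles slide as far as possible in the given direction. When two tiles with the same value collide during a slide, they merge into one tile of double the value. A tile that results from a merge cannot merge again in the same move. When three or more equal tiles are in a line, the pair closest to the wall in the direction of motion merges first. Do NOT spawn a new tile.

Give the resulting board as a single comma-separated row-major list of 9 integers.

Answer: 32, 8, 4, 2, 0, 16, 32, 0, 32

Derivation:
Slide up:
col 0: [32, 2, 32] -> [32, 2, 32]
col 1: [0, 0, 8] -> [8, 0, 0]
col 2: [4, 16, 32] -> [4, 16, 32]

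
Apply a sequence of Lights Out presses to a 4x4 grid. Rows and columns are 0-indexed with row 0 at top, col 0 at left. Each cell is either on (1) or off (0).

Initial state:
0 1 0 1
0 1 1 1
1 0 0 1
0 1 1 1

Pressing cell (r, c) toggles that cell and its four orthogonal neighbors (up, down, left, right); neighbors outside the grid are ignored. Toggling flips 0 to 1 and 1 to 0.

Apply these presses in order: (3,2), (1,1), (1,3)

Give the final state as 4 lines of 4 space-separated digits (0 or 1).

Answer: 0 0 0 0
1 0 1 0
1 1 1 0
0 0 0 0

Derivation:
After press 1 at (3,2):
0 1 0 1
0 1 1 1
1 0 1 1
0 0 0 0

After press 2 at (1,1):
0 0 0 1
1 0 0 1
1 1 1 1
0 0 0 0

After press 3 at (1,3):
0 0 0 0
1 0 1 0
1 1 1 0
0 0 0 0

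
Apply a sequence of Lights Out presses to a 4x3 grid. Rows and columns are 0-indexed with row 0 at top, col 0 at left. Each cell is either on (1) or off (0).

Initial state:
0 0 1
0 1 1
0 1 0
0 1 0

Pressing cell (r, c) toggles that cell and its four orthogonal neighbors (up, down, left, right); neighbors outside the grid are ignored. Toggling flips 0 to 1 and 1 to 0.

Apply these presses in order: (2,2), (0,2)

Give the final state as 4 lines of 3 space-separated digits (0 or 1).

Answer: 0 1 0
0 1 1
0 0 1
0 1 1

Derivation:
After press 1 at (2,2):
0 0 1
0 1 0
0 0 1
0 1 1

After press 2 at (0,2):
0 1 0
0 1 1
0 0 1
0 1 1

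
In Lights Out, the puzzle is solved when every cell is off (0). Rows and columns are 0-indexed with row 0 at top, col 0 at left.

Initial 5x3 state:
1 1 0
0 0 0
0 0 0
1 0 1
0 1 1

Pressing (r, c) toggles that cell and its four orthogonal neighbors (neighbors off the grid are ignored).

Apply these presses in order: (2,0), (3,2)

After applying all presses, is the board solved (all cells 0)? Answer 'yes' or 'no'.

After press 1 at (2,0):
1 1 0
1 0 0
1 1 0
0 0 1
0 1 1

After press 2 at (3,2):
1 1 0
1 0 0
1 1 1
0 1 0
0 1 0

Lights still on: 8

Answer: no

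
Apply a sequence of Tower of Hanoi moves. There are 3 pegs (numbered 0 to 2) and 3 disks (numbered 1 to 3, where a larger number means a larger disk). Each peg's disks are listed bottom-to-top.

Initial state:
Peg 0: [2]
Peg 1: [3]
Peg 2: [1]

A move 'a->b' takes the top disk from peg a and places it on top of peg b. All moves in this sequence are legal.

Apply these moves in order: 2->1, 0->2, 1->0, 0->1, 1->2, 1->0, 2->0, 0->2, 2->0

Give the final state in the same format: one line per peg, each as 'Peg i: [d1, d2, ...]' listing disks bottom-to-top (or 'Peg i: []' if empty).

Answer: Peg 0: [3, 1]
Peg 1: []
Peg 2: [2]

Derivation:
After move 1 (2->1):
Peg 0: [2]
Peg 1: [3, 1]
Peg 2: []

After move 2 (0->2):
Peg 0: []
Peg 1: [3, 1]
Peg 2: [2]

After move 3 (1->0):
Peg 0: [1]
Peg 1: [3]
Peg 2: [2]

After move 4 (0->1):
Peg 0: []
Peg 1: [3, 1]
Peg 2: [2]

After move 5 (1->2):
Peg 0: []
Peg 1: [3]
Peg 2: [2, 1]

After move 6 (1->0):
Peg 0: [3]
Peg 1: []
Peg 2: [2, 1]

After move 7 (2->0):
Peg 0: [3, 1]
Peg 1: []
Peg 2: [2]

After move 8 (0->2):
Peg 0: [3]
Peg 1: []
Peg 2: [2, 1]

After move 9 (2->0):
Peg 0: [3, 1]
Peg 1: []
Peg 2: [2]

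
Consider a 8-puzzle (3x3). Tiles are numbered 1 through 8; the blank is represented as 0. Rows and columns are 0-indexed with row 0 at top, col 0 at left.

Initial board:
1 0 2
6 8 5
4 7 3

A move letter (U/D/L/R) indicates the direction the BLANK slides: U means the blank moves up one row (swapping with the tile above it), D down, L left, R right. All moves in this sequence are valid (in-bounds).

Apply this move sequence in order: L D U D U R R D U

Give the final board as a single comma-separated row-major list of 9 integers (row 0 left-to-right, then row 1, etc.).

After move 1 (L):
0 1 2
6 8 5
4 7 3

After move 2 (D):
6 1 2
0 8 5
4 7 3

After move 3 (U):
0 1 2
6 8 5
4 7 3

After move 4 (D):
6 1 2
0 8 5
4 7 3

After move 5 (U):
0 1 2
6 8 5
4 7 3

After move 6 (R):
1 0 2
6 8 5
4 7 3

After move 7 (R):
1 2 0
6 8 5
4 7 3

After move 8 (D):
1 2 5
6 8 0
4 7 3

After move 9 (U):
1 2 0
6 8 5
4 7 3

Answer: 1, 2, 0, 6, 8, 5, 4, 7, 3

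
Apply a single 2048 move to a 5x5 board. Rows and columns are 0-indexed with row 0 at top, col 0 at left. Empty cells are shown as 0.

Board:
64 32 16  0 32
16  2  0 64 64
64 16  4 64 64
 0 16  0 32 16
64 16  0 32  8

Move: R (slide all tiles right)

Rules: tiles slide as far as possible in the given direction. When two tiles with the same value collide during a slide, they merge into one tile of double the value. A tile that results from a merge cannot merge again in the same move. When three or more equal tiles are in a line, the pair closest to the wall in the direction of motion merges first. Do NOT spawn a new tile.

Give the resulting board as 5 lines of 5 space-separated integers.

Answer:   0  64  32  16  32
  0   0  16   2 128
  0  64  16   4 128
  0   0  16  32  16
  0  64  16  32   8

Derivation:
Slide right:
row 0: [64, 32, 16, 0, 32] -> [0, 64, 32, 16, 32]
row 1: [16, 2, 0, 64, 64] -> [0, 0, 16, 2, 128]
row 2: [64, 16, 4, 64, 64] -> [0, 64, 16, 4, 128]
row 3: [0, 16, 0, 32, 16] -> [0, 0, 16, 32, 16]
row 4: [64, 16, 0, 32, 8] -> [0, 64, 16, 32, 8]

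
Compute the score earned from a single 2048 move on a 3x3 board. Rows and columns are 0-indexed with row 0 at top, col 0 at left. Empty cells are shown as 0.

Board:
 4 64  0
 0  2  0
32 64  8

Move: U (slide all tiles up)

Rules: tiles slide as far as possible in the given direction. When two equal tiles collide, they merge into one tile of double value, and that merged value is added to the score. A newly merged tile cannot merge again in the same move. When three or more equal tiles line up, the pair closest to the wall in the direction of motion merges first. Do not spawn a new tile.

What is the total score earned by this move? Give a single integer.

Answer: 0

Derivation:
Slide up:
col 0: [4, 0, 32] -> [4, 32, 0]  score +0 (running 0)
col 1: [64, 2, 64] -> [64, 2, 64]  score +0 (running 0)
col 2: [0, 0, 8] -> [8, 0, 0]  score +0 (running 0)
Board after move:
 4 64  8
32  2  0
 0 64  0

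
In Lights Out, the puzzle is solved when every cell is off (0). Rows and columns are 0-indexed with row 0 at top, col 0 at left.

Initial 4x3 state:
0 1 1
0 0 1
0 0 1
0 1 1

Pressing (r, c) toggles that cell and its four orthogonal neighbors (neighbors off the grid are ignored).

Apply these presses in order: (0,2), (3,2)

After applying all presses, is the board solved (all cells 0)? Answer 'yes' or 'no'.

Answer: yes

Derivation:
After press 1 at (0,2):
0 0 0
0 0 0
0 0 1
0 1 1

After press 2 at (3,2):
0 0 0
0 0 0
0 0 0
0 0 0

Lights still on: 0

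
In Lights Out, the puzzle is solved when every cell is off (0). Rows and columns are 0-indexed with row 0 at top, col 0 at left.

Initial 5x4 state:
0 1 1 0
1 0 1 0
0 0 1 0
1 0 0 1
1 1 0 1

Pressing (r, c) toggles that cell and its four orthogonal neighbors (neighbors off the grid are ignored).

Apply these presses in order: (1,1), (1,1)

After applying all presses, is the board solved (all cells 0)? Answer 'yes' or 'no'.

After press 1 at (1,1):
0 0 1 0
0 1 0 0
0 1 1 0
1 0 0 1
1 1 0 1

After press 2 at (1,1):
0 1 1 0
1 0 1 0
0 0 1 0
1 0 0 1
1 1 0 1

Lights still on: 10

Answer: no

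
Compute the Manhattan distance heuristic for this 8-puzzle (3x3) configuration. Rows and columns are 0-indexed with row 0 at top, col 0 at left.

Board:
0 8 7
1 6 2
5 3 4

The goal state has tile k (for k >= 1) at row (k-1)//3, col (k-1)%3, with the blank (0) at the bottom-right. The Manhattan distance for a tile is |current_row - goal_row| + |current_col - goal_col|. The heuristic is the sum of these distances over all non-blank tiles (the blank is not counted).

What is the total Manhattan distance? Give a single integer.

Tile 8: (0,1)->(2,1) = 2
Tile 7: (0,2)->(2,0) = 4
Tile 1: (1,0)->(0,0) = 1
Tile 6: (1,1)->(1,2) = 1
Tile 2: (1,2)->(0,1) = 2
Tile 5: (2,0)->(1,1) = 2
Tile 3: (2,1)->(0,2) = 3
Tile 4: (2,2)->(1,0) = 3
Sum: 2 + 4 + 1 + 1 + 2 + 2 + 3 + 3 = 18

Answer: 18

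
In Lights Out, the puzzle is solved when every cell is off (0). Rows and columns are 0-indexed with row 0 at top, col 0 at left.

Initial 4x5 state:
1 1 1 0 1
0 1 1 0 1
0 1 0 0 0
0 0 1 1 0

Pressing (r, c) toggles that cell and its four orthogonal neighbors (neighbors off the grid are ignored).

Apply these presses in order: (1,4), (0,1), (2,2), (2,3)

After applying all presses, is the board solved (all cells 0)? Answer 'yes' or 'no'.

After press 1 at (1,4):
1 1 1 0 0
0 1 1 1 0
0 1 0 0 1
0 0 1 1 0

After press 2 at (0,1):
0 0 0 0 0
0 0 1 1 0
0 1 0 0 1
0 0 1 1 0

After press 3 at (2,2):
0 0 0 0 0
0 0 0 1 0
0 0 1 1 1
0 0 0 1 0

After press 4 at (2,3):
0 0 0 0 0
0 0 0 0 0
0 0 0 0 0
0 0 0 0 0

Lights still on: 0

Answer: yes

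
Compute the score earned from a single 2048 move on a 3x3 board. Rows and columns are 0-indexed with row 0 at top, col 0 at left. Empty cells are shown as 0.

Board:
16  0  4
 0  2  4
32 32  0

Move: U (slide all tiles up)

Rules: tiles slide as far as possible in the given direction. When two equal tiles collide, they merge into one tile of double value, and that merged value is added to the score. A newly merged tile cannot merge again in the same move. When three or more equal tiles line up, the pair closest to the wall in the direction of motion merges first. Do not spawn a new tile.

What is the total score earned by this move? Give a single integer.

Answer: 8

Derivation:
Slide up:
col 0: [16, 0, 32] -> [16, 32, 0]  score +0 (running 0)
col 1: [0, 2, 32] -> [2, 32, 0]  score +0 (running 0)
col 2: [4, 4, 0] -> [8, 0, 0]  score +8 (running 8)
Board after move:
16  2  8
32 32  0
 0  0  0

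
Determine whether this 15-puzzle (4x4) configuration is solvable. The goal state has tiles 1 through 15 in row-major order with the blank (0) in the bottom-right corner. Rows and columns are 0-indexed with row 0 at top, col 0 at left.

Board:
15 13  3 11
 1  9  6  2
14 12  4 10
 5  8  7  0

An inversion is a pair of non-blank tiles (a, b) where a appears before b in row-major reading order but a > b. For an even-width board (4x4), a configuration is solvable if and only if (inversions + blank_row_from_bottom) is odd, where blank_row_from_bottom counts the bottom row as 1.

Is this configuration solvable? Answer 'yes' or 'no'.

Answer: no

Derivation:
Inversions: 61
Blank is in row 3 (0-indexed from top), which is row 1 counting from the bottom (bottom = 1).
61 + 1 = 62, which is even, so the puzzle is not solvable.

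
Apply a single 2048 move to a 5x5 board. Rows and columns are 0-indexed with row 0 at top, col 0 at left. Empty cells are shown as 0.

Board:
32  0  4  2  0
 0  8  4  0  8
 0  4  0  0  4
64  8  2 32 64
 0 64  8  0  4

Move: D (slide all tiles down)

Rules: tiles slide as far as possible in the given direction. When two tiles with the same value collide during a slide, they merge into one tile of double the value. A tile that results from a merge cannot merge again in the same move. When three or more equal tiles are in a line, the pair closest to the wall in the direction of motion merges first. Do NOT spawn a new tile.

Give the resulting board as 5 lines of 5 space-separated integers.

Answer:  0  0  0  0  0
 0  8  0  0  8
 0  4  8  0  4
32  8  2  2 64
64 64  8 32  4

Derivation:
Slide down:
col 0: [32, 0, 0, 64, 0] -> [0, 0, 0, 32, 64]
col 1: [0, 8, 4, 8, 64] -> [0, 8, 4, 8, 64]
col 2: [4, 4, 0, 2, 8] -> [0, 0, 8, 2, 8]
col 3: [2, 0, 0, 32, 0] -> [0, 0, 0, 2, 32]
col 4: [0, 8, 4, 64, 4] -> [0, 8, 4, 64, 4]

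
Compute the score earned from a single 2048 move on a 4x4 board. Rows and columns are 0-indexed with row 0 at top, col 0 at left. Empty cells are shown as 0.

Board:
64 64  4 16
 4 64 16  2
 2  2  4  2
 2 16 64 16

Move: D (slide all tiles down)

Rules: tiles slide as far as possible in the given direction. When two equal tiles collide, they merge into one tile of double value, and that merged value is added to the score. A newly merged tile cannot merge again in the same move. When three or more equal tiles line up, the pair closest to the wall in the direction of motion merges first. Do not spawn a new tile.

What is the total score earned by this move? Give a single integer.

Answer: 136

Derivation:
Slide down:
col 0: [64, 4, 2, 2] -> [0, 64, 4, 4]  score +4 (running 4)
col 1: [64, 64, 2, 16] -> [0, 128, 2, 16]  score +128 (running 132)
col 2: [4, 16, 4, 64] -> [4, 16, 4, 64]  score +0 (running 132)
col 3: [16, 2, 2, 16] -> [0, 16, 4, 16]  score +4 (running 136)
Board after move:
  0   0   4   0
 64 128  16  16
  4   2   4   4
  4  16  64  16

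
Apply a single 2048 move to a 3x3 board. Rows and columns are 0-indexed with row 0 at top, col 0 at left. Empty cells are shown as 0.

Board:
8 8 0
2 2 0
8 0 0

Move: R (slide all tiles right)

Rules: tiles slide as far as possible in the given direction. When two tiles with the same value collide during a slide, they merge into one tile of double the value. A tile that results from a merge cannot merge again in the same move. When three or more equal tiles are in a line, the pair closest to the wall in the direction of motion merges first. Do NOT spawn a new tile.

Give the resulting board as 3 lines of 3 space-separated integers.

Slide right:
row 0: [8, 8, 0] -> [0, 0, 16]
row 1: [2, 2, 0] -> [0, 0, 4]
row 2: [8, 0, 0] -> [0, 0, 8]

Answer:  0  0 16
 0  0  4
 0  0  8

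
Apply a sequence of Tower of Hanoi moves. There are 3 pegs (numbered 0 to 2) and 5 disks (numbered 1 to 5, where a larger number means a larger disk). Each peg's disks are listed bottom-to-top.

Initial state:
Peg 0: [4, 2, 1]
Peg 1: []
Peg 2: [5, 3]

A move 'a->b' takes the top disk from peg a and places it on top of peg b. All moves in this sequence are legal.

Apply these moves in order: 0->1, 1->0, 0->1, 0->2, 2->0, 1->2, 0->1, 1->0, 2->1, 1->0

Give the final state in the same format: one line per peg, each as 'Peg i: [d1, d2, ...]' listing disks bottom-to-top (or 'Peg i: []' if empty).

Answer: Peg 0: [4, 2, 1]
Peg 1: []
Peg 2: [5, 3]

Derivation:
After move 1 (0->1):
Peg 0: [4, 2]
Peg 1: [1]
Peg 2: [5, 3]

After move 2 (1->0):
Peg 0: [4, 2, 1]
Peg 1: []
Peg 2: [5, 3]

After move 3 (0->1):
Peg 0: [4, 2]
Peg 1: [1]
Peg 2: [5, 3]

After move 4 (0->2):
Peg 0: [4]
Peg 1: [1]
Peg 2: [5, 3, 2]

After move 5 (2->0):
Peg 0: [4, 2]
Peg 1: [1]
Peg 2: [5, 3]

After move 6 (1->2):
Peg 0: [4, 2]
Peg 1: []
Peg 2: [5, 3, 1]

After move 7 (0->1):
Peg 0: [4]
Peg 1: [2]
Peg 2: [5, 3, 1]

After move 8 (1->0):
Peg 0: [4, 2]
Peg 1: []
Peg 2: [5, 3, 1]

After move 9 (2->1):
Peg 0: [4, 2]
Peg 1: [1]
Peg 2: [5, 3]

After move 10 (1->0):
Peg 0: [4, 2, 1]
Peg 1: []
Peg 2: [5, 3]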